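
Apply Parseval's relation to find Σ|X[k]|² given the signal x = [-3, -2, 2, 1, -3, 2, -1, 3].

Parseval: Σ|x[n]|² = (1/N)Σ|X[k]|², so Σ|X[k]|² = N·Σ|x[n]|² = 8·41.0000

Σ|X[k]|² = N·Σ|x[n]|² = 8·41.0000 = 328.0000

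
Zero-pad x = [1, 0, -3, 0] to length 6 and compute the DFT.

Original 4-point DFT: [-2, 4, -2, 4]
Zero-padded 6-point DFT provides frequency interpolation.

DFT_6([x, 0, ...]) = [-2, 2.5000+2.5981i, 2.5000-2.5981i, -2, 2.5000+2.5981i, 2.5000-2.5981i]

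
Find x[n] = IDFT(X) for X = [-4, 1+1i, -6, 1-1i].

x[n] = (1/4) Σ(k=0 to 3) X[k] · e^(2πikn/4)

Computing each x[n]:
x[0] = -2
x[1] = 0
x[2] = -3
x[3] = 1

x = [-2, 0, -3, 1]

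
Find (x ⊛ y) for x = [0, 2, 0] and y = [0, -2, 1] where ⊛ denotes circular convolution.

(x ⊛ y)[n] = Σ(m=0 to 2) x[m] · y[(n-m) mod 3]

Computing each output sample:
(x ⊛ y)[0] = 2
(x ⊛ y)[1] = 0
(x ⊛ y)[2] = -4

x ⊛ y = [2, 0, -4]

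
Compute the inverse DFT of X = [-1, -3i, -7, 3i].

x[n] = (1/4) Σ(k=0 to 3) X[k] · e^(2πikn/4)

Computing each x[n]:
x[0] = -2
x[1] = 3
x[2] = -2
x[3] = 0

x = [-2, 3, -2, 0]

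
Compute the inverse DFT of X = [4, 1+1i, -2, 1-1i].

x[n] = (1/4) Σ(k=0 to 3) X[k] · e^(2πikn/4)

Computing each x[n]:
x[0] = 1
x[1] = 1
x[2] = 0
x[3] = 2

x = [1, 1, 0, 2]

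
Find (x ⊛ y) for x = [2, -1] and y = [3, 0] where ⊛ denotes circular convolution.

(x ⊛ y)[n] = Σ(m=0 to 1) x[m] · y[(n-m) mod 2]

Computing each output sample:
(x ⊛ y)[0] = 6
(x ⊛ y)[1] = -3

x ⊛ y = [6, -3]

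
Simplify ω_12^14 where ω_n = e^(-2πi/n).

Since ω_12^12 = 1, powers reduce modulo 12.
14 mod 12 = 2
So ω_12^14 = ω_12^2 = e^(-2πi·2/12)

ω_12^14 = ω_12^2 = 0.5000-0.8660i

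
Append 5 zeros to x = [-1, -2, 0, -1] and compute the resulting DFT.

Original 4-point DFT: [-4, -1+1i, 2, -1-1i]
Zero-padded 9-point DFT provides frequency interpolation.

DFT_9([x, 0, ...]) = [-4, -2.0321+2.1516i, -0.8473+1.1036i, -1.0000+1.7321i, 1.3794+1.5501i, 1.3794-1.5501i, -1.0000-1.7321i, -0.8473-1.1036i, -2.0321-2.1516i]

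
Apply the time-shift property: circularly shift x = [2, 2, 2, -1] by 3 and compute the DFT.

Time shift by 3: X_shifted[k] = ω_4^(3k) · X[k]
Shifted x = [2, 2, -1, 2]

DFT(x[n-3]) = [5, 3, -3, 3]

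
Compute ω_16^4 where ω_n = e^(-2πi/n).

ω_16^4 = e^(-2πi·4/16)
= cos(-2π·4/16) + i·sin(-2π·4/16)
= cos(-8π/16) + i·sin(-8π/16)

ω_16^4 = cos(-8π/16) + i·sin(-8π/16) = -1i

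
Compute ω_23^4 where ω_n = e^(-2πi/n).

ω_23^4 = e^(-2πi·4/23)
= cos(-2π·4/23) + i·sin(-2π·4/23)
= cos(-8π/23) + i·sin(-8π/23)

ω_23^4 = cos(-8π/23) + i·sin(-8π/23) = 0.4601-0.8879i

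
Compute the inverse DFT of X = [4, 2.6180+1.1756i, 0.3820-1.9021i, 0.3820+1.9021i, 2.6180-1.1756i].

x[n] = (1/5) Σ(k=0 to 4) X[k] · e^(2πikn/5)

Computing each x[n]:
x[0] = 2
x[1] = 1
x[2] = -1
x[3] = 1
x[4] = 1

x = [2, 1, -1, 1, 1]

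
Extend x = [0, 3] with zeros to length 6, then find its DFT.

Original 2-point DFT: [3, -3]
Zero-padded 6-point DFT provides frequency interpolation.

DFT_6([x, 0, ...]) = [3, 1.5000-2.5981i, -1.5000-2.5981i, -3, -1.5000+2.5981i, 1.5000+2.5981i]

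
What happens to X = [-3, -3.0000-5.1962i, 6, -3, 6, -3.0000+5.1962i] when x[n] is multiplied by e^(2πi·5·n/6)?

Modulation property: DFT(ω_6^(-5n)·x[n]) = X[(k-5) mod 6], so circularly shift X by 5 positions.

X[k-5] = [-3.0000-5.1962i, 6, -3, 6, -3.0000+5.1962i, -3]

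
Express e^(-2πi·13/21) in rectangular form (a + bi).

ω_21^13 = e^(-2πi·13/21)
= cos(-2π·13/21) + i·sin(-2π·13/21)
= cos(-26π/21) + i·sin(-26π/21)

ω_21^13 = cos(-26π/21) + i·sin(-26π/21) = -0.7331+0.6802i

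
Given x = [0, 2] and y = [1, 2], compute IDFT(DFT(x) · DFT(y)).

(x ⊛ y)[n] = Σ(m=0 to 1) x[m] · y[(n-m) mod 2]

Computing each output sample:
(x ⊛ y)[0] = 4
(x ⊛ y)[1] = 2

x ⊛ y = [4, 2]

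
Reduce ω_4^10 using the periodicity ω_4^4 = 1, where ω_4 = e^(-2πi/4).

Since ω_4^4 = 1, powers reduce modulo 4.
10 mod 4 = 2
So ω_4^10 = ω_4^2 = e^(-2πi·2/4)

ω_4^10 = ω_4^2 = -1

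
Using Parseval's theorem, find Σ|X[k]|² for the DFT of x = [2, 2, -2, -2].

Parseval: Σ|x[n]|² = (1/N)Σ|X[k]|², so Σ|X[k]|² = N·Σ|x[n]|² = 4·16.0000

Σ|X[k]|² = N·Σ|x[n]|² = 4·16.0000 = 64.0000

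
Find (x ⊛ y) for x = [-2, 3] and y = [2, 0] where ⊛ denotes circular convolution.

(x ⊛ y)[n] = Σ(m=0 to 1) x[m] · y[(n-m) mod 2]

Computing each output sample:
(x ⊛ y)[0] = -4
(x ⊛ y)[1] = 6

x ⊛ y = [-4, 6]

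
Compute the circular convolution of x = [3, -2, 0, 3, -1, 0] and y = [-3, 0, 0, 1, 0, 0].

(x ⊛ y)[n] = Σ(m=0 to 5) x[m] · y[(n-m) mod 6]

Computing each output sample:
(x ⊛ y)[0] = -6
(x ⊛ y)[1] = 5
(x ⊛ y)[2] = 0
(x ⊛ y)[3] = -6
(x ⊛ y)[4] = 1
(x ⊛ y)[5] = 0

x ⊛ y = [-6, 5, 0, -6, 1, 0]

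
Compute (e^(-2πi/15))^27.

Since ω_15^15 = 1, powers reduce modulo 15.
27 mod 15 = 12
So ω_15^27 = ω_15^12 = e^(-2πi·12/15)

ω_15^27 = ω_15^12 = 0.3090+0.9511i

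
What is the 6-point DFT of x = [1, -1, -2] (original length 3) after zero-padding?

Original 3-point DFT: [-2, 2.5000-0.8660i, 2.5000+0.8660i]
Zero-padded 6-point DFT provides frequency interpolation.

DFT_6([x, 0, ...]) = [-2, 1.5000+2.5981i, 2.5000-0.8660i, 0, 2.5000+0.8660i, 1.5000-2.5981i]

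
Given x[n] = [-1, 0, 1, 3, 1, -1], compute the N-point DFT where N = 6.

X[k] = Σ(n=0 to 5) x[n] · ω_6^(nk)
where ω_6 = e^(-2πi/6)

Computing each X[k]:
X[0] = 3
X[1] = -5.5000-0.8660i
X[2] = 1.5000-0.8660i
X[3] = -1
X[4] = 1.5000+0.8660i
X[5] = -5.5000+0.8660i

X = [3, -5.5000-0.8660i, 1.5000-0.8660i, -1, 1.5000+0.8660i, -5.5000+0.8660i]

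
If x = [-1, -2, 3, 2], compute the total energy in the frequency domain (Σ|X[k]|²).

Parseval: Σ|x[n]|² = (1/N)Σ|X[k]|², so Σ|X[k]|² = N·Σ|x[n]|² = 4·18.0000

Σ|X[k]|² = N·Σ|x[n]|² = 4·18.0000 = 72.0000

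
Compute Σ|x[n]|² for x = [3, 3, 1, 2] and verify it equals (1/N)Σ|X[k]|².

Time domain:
Σ|x[n]|² = |3|² + |3|² + |1|² + |2|² = 23.0000

Frequency domain:
(1/4)Σ|X[k]|² = (1/4)(|9|² + |2-1i|² + |-1|² + |2+1i|²) = (1/4)·92.0000 = 23.0000

Both sides agree, confirming Parseval's theorem.

Σ|x[n]|² = (1/N)Σ|X[k]|² = 23.0000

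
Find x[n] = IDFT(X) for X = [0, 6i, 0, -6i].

x[n] = (1/4) Σ(k=0 to 3) X[k] · e^(2πikn/4)

Computing each x[n]:
x[0] = 0
x[1] = -3
x[2] = 0
x[3] = 3

x = [0, -3, 0, 3]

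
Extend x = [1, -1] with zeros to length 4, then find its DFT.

Original 2-point DFT: [0, 2]
Zero-padded 4-point DFT provides frequency interpolation.

DFT_4([x, 0, ...]) = [0, 1+1i, 2, 1-1i]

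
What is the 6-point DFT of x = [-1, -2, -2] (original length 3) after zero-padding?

Original 3-point DFT: [-5, 1, 1]
Zero-padded 6-point DFT provides frequency interpolation.

DFT_6([x, 0, ...]) = [-5, -1.0000+3.4641i, 1, -1, 1, -1.0000-3.4641i]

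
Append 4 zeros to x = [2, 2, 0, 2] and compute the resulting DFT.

Original 4-point DFT: [6, 2, -2, 2]
Zero-padded 8-point DFT provides frequency interpolation.

DFT_8([x, 0, ...]) = [6, 2.0000-2.8284i, 2, 2.0000-2.8284i, -2, 2.0000+2.8284i, 2, 2.0000+2.8284i]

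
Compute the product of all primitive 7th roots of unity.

The primitive 7th roots of unity are ω_7^k for k coprime to 7: k ∈ {1, 2, 3, 4, 5, 6}
Their product equals the constant term of the cyclotomic polynomial Φ_7(x) up to sign.
For n ≥ 3, the product of all primitive nth roots of unity is 1. (For n=1 it is 1; for n=2 it is -1.)

1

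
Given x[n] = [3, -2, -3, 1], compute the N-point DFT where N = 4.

X[k] = Σ(n=0 to 3) x[n] · ω_4^(nk)
where ω_4 = e^(-2πi/4)

Computing each X[k]:
X[0] = -1
X[1] = 6+3i
X[2] = 1
X[3] = 6-3i

X = [-1, 6+3i, 1, 6-3i]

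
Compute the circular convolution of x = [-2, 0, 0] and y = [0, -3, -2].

(x ⊛ y)[n] = Σ(m=0 to 2) x[m] · y[(n-m) mod 3]

Computing each output sample:
(x ⊛ y)[0] = 0
(x ⊛ y)[1] = 6
(x ⊛ y)[2] = 4

x ⊛ y = [0, 6, 4]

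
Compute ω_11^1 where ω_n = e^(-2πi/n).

ω_11^1 = e^(-2πi·1/11)
= cos(-2π·1/11) + i·sin(-2π·1/11)
= cos(-2π/11) + i·sin(-2π/11)

ω_11^1 = cos(-2π/11) + i·sin(-2π/11) = 0.8413-0.5406i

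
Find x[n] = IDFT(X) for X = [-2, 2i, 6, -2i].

x[n] = (1/4) Σ(k=0 to 3) X[k] · e^(2πikn/4)

Computing each x[n]:
x[0] = 1
x[1] = -3
x[2] = 1
x[3] = -1

x = [1, -3, 1, -1]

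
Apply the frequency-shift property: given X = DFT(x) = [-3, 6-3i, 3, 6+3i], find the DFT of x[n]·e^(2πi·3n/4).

Modulation property: DFT(ω_4^(-3n)·x[n]) = X[(k-3) mod 4], so circularly shift X by 3 positions.

X[k-3] = [6-3i, 3, 6+3i, -3]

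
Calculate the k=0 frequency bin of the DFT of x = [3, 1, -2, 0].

X[0] = Σ(n=0 to 3) x[n] · ω_4^0 = Σ x[n]
= (3) + (1) + (-2) + (0)

X[0] = 2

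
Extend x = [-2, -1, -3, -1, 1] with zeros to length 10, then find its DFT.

Original 5-point DFT: [-6, 1.2361+3.0777i, -3.2361-0.7265i, -3.2361+0.7265i, 1.2361-3.0777i]
Zero-padded 10-point DFT provides frequency interpolation.

DFT_10([x, 0, ...]) = [-6, -4.2361+3.8042i, 1.2361+3.0777i, 0.2361-2.3511i, -3.2361-0.7265i, -2, -3.2361+0.7265i, 0.2361+2.3511i, 1.2361-3.0777i, -4.2361-3.8042i]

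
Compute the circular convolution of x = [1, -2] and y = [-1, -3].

(x ⊛ y)[n] = Σ(m=0 to 1) x[m] · y[(n-m) mod 2]

Computing each output sample:
(x ⊛ y)[0] = 5
(x ⊛ y)[1] = -1

x ⊛ y = [5, -1]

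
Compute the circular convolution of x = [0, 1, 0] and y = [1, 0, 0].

(x ⊛ y)[n] = Σ(m=0 to 2) x[m] · y[(n-m) mod 3]

Computing each output sample:
(x ⊛ y)[0] = 0
(x ⊛ y)[1] = 1
(x ⊛ y)[2] = 0

x ⊛ y = [0, 1, 0]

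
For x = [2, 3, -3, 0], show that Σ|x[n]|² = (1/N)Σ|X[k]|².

Time domain:
Σ|x[n]|² = |2|² + |3|² + |-3|² + |0|² = 22.0000

Frequency domain:
(1/4)Σ|X[k]|² = (1/4)(|2|² + |5-3i|² + |-4|² + |5+3i|²) = (1/4)·88.0000 = 22.0000

Both sides agree, confirming Parseval's theorem.

Σ|x[n]|² = (1/N)Σ|X[k]|² = 22.0000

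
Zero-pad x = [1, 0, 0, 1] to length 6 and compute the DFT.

Original 4-point DFT: [2, 1+1i, 0, 1-1i]
Zero-padded 6-point DFT provides frequency interpolation.

DFT_6([x, 0, ...]) = [2, 0, 2, 0, 2, 0]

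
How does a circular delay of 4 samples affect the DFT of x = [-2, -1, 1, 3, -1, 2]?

Time shift by 4: X_shifted[k] = ω_6^(4k) · X[k]
Shifted x = [1, 3, -1, 2, -2, -1]

DFT(x[n-4]) = [2, 1.5000-4.3301i, 3.5000-2.5981i, -6, 3.5000+2.5981i, 1.5000+4.3301i]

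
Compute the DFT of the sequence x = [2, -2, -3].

X[k] = Σ(n=0 to 2) x[n] · ω_3^(nk)
where ω_3 = e^(-2πi/3)

Computing each X[k]:
X[0] = -3
X[1] = 4.5000-0.8660i
X[2] = 4.5000+0.8660i

X = [-3, 4.5000-0.8660i, 4.5000+0.8660i]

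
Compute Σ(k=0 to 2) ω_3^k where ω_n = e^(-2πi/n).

Sum of all nth roots of unity equals 0 for n > 1 (geometric series with r ≠ 1).

0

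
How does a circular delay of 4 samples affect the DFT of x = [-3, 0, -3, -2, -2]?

Time shift by 4: X_shifted[k] = ω_5^(4k) · X[k]
Shifted x = [0, -3, -2, -2, -3]

DFT(x[n-4]) = [-10, 1.3820, 3.6180, 3.6180, 1.3820]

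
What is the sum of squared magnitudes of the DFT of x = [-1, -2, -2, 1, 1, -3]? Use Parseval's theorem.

Parseval: Σ|x[n]|² = (1/N)Σ|X[k]|², so Σ|X[k]|² = N·Σ|x[n]|² = 6·20.0000

Σ|X[k]|² = N·Σ|x[n]|² = 6·20.0000 = 120.0000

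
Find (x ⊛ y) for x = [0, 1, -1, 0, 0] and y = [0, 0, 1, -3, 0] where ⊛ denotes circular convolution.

(x ⊛ y)[n] = Σ(m=0 to 4) x[m] · y[(n-m) mod 5]

Computing each output sample:
(x ⊛ y)[0] = 3
(x ⊛ y)[1] = 0
(x ⊛ y)[2] = 0
(x ⊛ y)[3] = 1
(x ⊛ y)[4] = -4

x ⊛ y = [3, 0, 0, 1, -4]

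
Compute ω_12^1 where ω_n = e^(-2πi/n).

ω_12^1 = e^(-2πi·1/12)
= cos(-2π·1/12) + i·sin(-2π·1/12)
= cos(-2π/12) + i·sin(-2π/12)

ω_12^1 = cos(-2π/12) + i·sin(-2π/12) = 0.8660-0.5000i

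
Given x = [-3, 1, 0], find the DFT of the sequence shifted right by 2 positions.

Time shift by 2: X_shifted[k] = ω_3^(2k) · X[k]
Shifted x = [1, 0, -3]

DFT(x[n-2]) = [-2, 2.5000-2.5981i, 2.5000+2.5981i]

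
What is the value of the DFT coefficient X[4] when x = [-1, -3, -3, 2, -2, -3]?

X[4] = Σ(n=0 to 5) x[n] · ω_6^(4n) where ω_6 = e^(-2πi/6)
= (-1)·ω_6^0 + (-3)·ω_6^4 + (-3)·ω_6^8 + (2)·ω_6^12 + (-2)·ω_6^16 + (-3)·ω_6^20

X[4] = 6.5000+0.8660i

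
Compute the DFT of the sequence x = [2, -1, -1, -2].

X[k] = Σ(n=0 to 3) x[n] · ω_4^(nk)
where ω_4 = e^(-2πi/4)

Computing each X[k]:
X[0] = -2
X[1] = 3-1i
X[2] = 4
X[3] = 3+1i

X = [-2, 3-1i, 4, 3+1i]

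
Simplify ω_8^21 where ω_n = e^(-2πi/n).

Since ω_8^8 = 1, powers reduce modulo 8.
21 mod 8 = 5
So ω_8^21 = ω_8^5 = e^(-2πi·5/8)

ω_8^21 = ω_8^5 = -0.7071+0.7071i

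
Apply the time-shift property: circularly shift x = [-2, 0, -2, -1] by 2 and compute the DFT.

Time shift by 2: X_shifted[k] = ω_4^(2k) · X[k]
Shifted x = [-2, -1, -2, 0]

DFT(x[n-2]) = [-5, 1i, -3, -1i]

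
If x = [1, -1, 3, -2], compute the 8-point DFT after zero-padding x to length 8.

Original 4-point DFT: [1, -2-1i, 7, -2+1i]
Zero-padded 8-point DFT provides frequency interpolation.

DFT_8([x, 0, ...]) = [1, 1.7071-0.8787i, -2-1i, 0.2929+5.1213i, 7, 0.2929-5.1213i, -2+1i, 1.7071+0.8787i]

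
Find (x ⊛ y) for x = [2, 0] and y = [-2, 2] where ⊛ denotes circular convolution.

(x ⊛ y)[n] = Σ(m=0 to 1) x[m] · y[(n-m) mod 2]

Computing each output sample:
(x ⊛ y)[0] = -4
(x ⊛ y)[1] = 4

x ⊛ y = [-4, 4]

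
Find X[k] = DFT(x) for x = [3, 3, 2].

X[k] = Σ(n=0 to 2) x[n] · ω_3^(nk)
where ω_3 = e^(-2πi/3)

Computing each X[k]:
X[0] = 8
X[1] = 0.5000-0.8660i
X[2] = 0.5000+0.8660i

X = [8, 0.5000-0.8660i, 0.5000+0.8660i]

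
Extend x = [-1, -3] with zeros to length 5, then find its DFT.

Original 2-point DFT: [-4, 2]
Zero-padded 5-point DFT provides frequency interpolation.

DFT_5([x, 0, ...]) = [-4, -1.9271+2.8532i, 1.4271+1.7634i, 1.4271-1.7634i, -1.9271-2.8532i]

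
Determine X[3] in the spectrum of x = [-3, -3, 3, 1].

X[3] = Σ(n=0 to 3) x[n] · ω_4^(3n) where ω_4 = e^(-2πi/4)
= (-3)·ω_4^0 + (-3)·ω_4^3 + (3)·ω_4^6 + (1)·ω_4^9

X[3] = -6-4i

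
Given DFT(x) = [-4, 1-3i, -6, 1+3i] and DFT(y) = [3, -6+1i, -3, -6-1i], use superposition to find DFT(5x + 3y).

By linearity: DFT(5x + 3y) = 5·DFT(x) + 3·DFT(y)
= 5·[-4, 1-3i, -6, 1+3i] + 3·[3, -6+1i, -3, -6-1i]

Computing element-wise:
Z[0] = 5·(-4) + 3·(3) = -11
Z[1] = 5·(1-3i) + 3·(-6+1i) = -13-12i
Z[2] = 5·(-6) + 3·(-3) = -39
Z[3] = 5·(1+3i) + 3·(-6-1i) = -13+12i

DFT(5x + 3y) = 5·X + 3·Y = [-11, -13-12i, -39, -13+12i]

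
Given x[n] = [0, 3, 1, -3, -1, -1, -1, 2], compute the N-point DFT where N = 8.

X[k] = Σ(n=0 to 7) x[n] · ω_8^(nk)
where ω_8 = e^(-2πi/8)

Computing each X[k]:
X[0] = 0
X[1] = 7.3640-1.2929i
X[2] = -1-3i
X[3] = -5.3640+2.7071i
X[4] = -2
X[5] = -5.3640-2.7071i
X[6] = -1+3i
X[7] = 7.3640+1.2929i

X = [0, 7.3640-1.2929i, -1-3i, -5.3640+2.7071i, -2, -5.3640-2.7071i, -1+3i, 7.3640+1.2929i]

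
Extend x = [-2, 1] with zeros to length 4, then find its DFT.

Original 2-point DFT: [-1, -3]
Zero-padded 4-point DFT provides frequency interpolation.

DFT_4([x, 0, ...]) = [-1, -2-1i, -3, -2+1i]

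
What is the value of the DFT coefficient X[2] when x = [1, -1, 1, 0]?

X[2] = Σ(n=0 to 3) x[n] · ω_4^(2n) where ω_4 = e^(-2πi/4)
= (1)·ω_4^0 + (-1)·ω_4^2 + (1)·ω_4^4 + (0)·ω_4^6

X[2] = 3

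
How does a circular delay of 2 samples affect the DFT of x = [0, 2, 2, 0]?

Time shift by 2: X_shifted[k] = ω_4^(2k) · X[k]
Shifted x = [2, 0, 0, 2]

DFT(x[n-2]) = [4, 2+2i, 0, 2-2i]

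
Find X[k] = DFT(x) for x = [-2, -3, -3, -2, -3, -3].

X[k] = Σ(n=0 to 5) x[n] · ω_6^(nk)
where ω_6 = e^(-2πi/6)

Computing each X[k]:
X[0] = -16
X[1] = 0
X[2] = 2
X[3] = 0
X[4] = 2
X[5] = 0

X = [-16, 0, 2, 0, 2, 0]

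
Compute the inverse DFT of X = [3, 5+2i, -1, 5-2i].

x[n] = (1/4) Σ(k=0 to 3) X[k] · e^(2πikn/4)

Computing each x[n]:
x[0] = 3
x[1] = 0
x[2] = -2
x[3] = 2

x = [3, 0, -2, 2]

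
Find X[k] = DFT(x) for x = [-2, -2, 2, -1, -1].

X[k] = Σ(n=0 to 4) x[n] · ω_5^(nk)
where ω_5 = e^(-2πi/5)

Computing each X[k]:
X[0] = -4
X[1] = -3.7361-0.8123i
X[2] = 0.7361+3.4410i
X[3] = 0.7361-3.4410i
X[4] = -3.7361+0.8123i

X = [-4, -3.7361-0.8123i, 0.7361+3.4410i, 0.7361-3.4410i, -3.7361+0.8123i]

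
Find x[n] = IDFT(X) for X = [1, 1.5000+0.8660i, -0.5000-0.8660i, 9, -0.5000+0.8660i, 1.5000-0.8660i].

x[n] = (1/6) Σ(k=0 to 5) X[k] · e^(2πikn/6)

Computing each x[n]:
x[0] = 2
x[1] = -1
x[2] = 1
x[3] = -2
x[4] = 2
x[5] = -1

x = [2, -1, 1, -2, 2, -1]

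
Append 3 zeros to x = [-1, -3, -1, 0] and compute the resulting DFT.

Original 4-point DFT: [-5, 3i, 1, -3i]
Zero-padded 7-point DFT provides frequency interpolation.

DFT_7([x, 0, ...]) = [-5, -2.6479+3.3204i, 0.5685+2.4909i, 1.0794+0.5198i, 1.0794-0.5198i, 0.5685-2.4909i, -2.6479-3.3204i]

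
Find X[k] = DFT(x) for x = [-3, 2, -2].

X[k] = Σ(n=0 to 2) x[n] · ω_3^(nk)
where ω_3 = e^(-2πi/3)

Computing each X[k]:
X[0] = -3
X[1] = -3.0000-3.4641i
X[2] = -3.0000+3.4641i

X = [-3, -3.0000-3.4641i, -3.0000+3.4641i]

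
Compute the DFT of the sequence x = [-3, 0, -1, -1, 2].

X[k] = Σ(n=0 to 4) x[n] · ω_5^(nk)
where ω_5 = e^(-2πi/5)

Computing each X[k]:
X[0] = -3
X[1] = -0.7639+1.9021i
X[2] = -5.2361+1.1756i
X[3] = -5.2361-1.1756i
X[4] = -0.7639-1.9021i

X = [-3, -0.7639+1.9021i, -5.2361+1.1756i, -5.2361-1.1756i, -0.7639-1.9021i]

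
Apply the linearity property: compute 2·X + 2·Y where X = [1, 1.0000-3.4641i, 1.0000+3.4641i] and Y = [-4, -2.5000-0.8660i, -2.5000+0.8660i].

By linearity: DFT(2x + 2y) = 2·DFT(x) + 2·DFT(y)
= 2·[1, 1.0000-3.4641i, 1.0000+3.4641i] + 2·[-4, -2.5000-0.8660i, -2.5000+0.8660i]

Computing element-wise:
Z[0] = 2·(1) + 2·(-4) = -6
Z[1] = 2·(1.0000-3.4641i) + 2·(-2.5000-0.8660i) = -3.0000-8.6602i
Z[2] = 2·(1.0000+3.4641i) + 2·(-2.5000+0.8660i) = -3.0000+8.6602i

DFT(2x + 2y) = 2·X + 2·Y = [-6, -3.0000-8.6602i, -3.0000+8.6602i]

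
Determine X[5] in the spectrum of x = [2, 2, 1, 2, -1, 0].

X[5] = Σ(n=0 to 5) x[n] · ω_6^(5n) where ω_6 = e^(-2πi/6)
= (2)·ω_6^0 + (2)·ω_6^5 + (1)·ω_6^10 + (2)·ω_6^15 + (-1)·ω_6^20 + (0)·ω_6^25

X[5] = 1.0000+3.4641i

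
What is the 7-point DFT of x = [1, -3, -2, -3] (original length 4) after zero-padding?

Original 4-point DFT: [-7, 3, 5, 3]
Zero-padded 7-point DFT provides frequency interpolation.

DFT_7([x, 0, ...]) = [-7, 2.2775+5.5970i, 1.5990-0.2885i, 3.1235+2.6628i, 3.1235-2.6628i, 1.5990+0.2885i, 2.2775-5.5970i]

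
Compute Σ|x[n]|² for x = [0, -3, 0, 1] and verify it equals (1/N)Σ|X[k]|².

Time domain:
Σ|x[n]|² = |0|² + |-3|² + |0|² + |1|² = 10.0000

Frequency domain:
(1/4)Σ|X[k]|² = (1/4)(|-2|² + |4i|² + |2|² + |-4i|²) = (1/4)·40.0000 = 10.0000

Both sides agree, confirming Parseval's theorem.

Σ|x[n]|² = (1/N)Σ|X[k]|² = 10.0000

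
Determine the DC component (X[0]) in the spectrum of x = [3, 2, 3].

X[0] = Σ(n=0 to 2) x[n] · ω_3^0 = Σ x[n]
= (3) + (2) + (3)

X[0] = 8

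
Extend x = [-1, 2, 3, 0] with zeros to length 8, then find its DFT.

Original 4-point DFT: [4, -4-2i, 0, -4+2i]
Zero-padded 8-point DFT provides frequency interpolation.

DFT_8([x, 0, ...]) = [4, 0.4142-4.4142i, -4-2i, -2.4142+1.5858i, 0, -2.4142-1.5858i, -4+2i, 0.4142+4.4142i]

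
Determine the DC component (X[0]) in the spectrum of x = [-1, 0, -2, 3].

X[0] = Σ(n=0 to 3) x[n] · ω_4^0 = Σ x[n]
= (-1) + (0) + (-2) + (3)

X[0] = 0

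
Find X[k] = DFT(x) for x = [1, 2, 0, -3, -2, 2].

X[k] = Σ(n=0 to 5) x[n] · ω_6^(nk)
where ω_6 = e^(-2πi/6)

Computing each X[k]:
X[0] = 0
X[1] = 7.0000-1.7321i
X[2] = -3.0000+1.7321i
X[3] = -2
X[4] = -3.0000-1.7321i
X[5] = 7.0000+1.7321i

X = [0, 7.0000-1.7321i, -3.0000+1.7321i, -2, -3.0000-1.7321i, 7.0000+1.7321i]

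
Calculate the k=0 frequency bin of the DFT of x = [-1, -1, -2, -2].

X[0] = Σ(n=0 to 3) x[n] · ω_4^0 = Σ x[n]
= (-1) + (-1) + (-2) + (-2)

X[0] = -6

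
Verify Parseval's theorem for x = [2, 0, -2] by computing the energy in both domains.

Time domain:
Σ|x[n]|² = |2|² + |0|² + |-2|² = 8.0000

Frequency domain:
(1/3)Σ|X[k]|² = (1/3)(|0|² + |3.0000-1.7321i|² + |3.0000+1.7321i|²) = (1/3)·24.0000 = 8.0000

Both sides agree, confirming Parseval's theorem.

Σ|x[n]|² = (1/N)Σ|X[k]|² = 8.0000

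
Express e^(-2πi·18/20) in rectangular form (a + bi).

ω_20^18 = e^(-2πi·18/20)
= cos(-2π·18/20) + i·sin(-2π·18/20)
= cos(-36π/20) + i·sin(-36π/20)

ω_20^18 = cos(-36π/20) + i·sin(-36π/20) = 0.8090+0.5878i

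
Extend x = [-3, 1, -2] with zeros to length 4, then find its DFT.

Original 3-point DFT: [-4, -2.5000-2.5981i, -2.5000+2.5981i]
Zero-padded 4-point DFT provides frequency interpolation.

DFT_4([x, 0, ...]) = [-4, -1-1i, -6, -1+1i]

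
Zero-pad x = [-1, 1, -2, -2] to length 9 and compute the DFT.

Original 4-point DFT: [-4, 1-3i, -2, 1+3i]
Zero-padded 9-point DFT provides frequency interpolation.

DFT_9([x, 0, ...]) = [-4, 0.4187+3.0589i, 2.0530-2.0328i, -2.5000-2.5981i, -2.4718+0.1045i, -2.4718-0.1045i, -2.5000+2.5981i, 2.0530+2.0328i, 0.4187-3.0589i]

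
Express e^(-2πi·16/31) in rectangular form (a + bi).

ω_31^16 = e^(-2πi·16/31)
= cos(-2π·16/31) + i·sin(-2π·16/31)
= cos(-32π/31) + i·sin(-32π/31)

ω_31^16 = cos(-32π/31) + i·sin(-32π/31) = -0.9949+0.1012i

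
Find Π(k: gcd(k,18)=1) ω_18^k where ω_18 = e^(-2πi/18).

The primitive 18th roots of unity are ω_18^k for k coprime to 18: k ∈ {1, 5, 7, 11, 13, 17}
Their product equals the constant term of the cyclotomic polynomial Φ_18(x) up to sign.
For n ≥ 3, the product of all primitive nth roots of unity is 1. (For n=1 it is 1; for n=2 it is -1.)

1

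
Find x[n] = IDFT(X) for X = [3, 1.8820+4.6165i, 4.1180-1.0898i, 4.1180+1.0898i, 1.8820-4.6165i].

x[n] = (1/5) Σ(k=0 to 4) X[k] · e^(2πikn/5)

Computing each x[n]:
x[0] = 3
x[1] = -2
x[2] = -1
x[3] = 2
x[4] = 1

x = [3, -2, -1, 2, 1]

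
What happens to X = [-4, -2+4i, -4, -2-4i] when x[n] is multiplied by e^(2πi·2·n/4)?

Modulation property: DFT(ω_4^(-2n)·x[n]) = X[(k-2) mod 4], so circularly shift X by 2 positions.

X[k-2] = [-4, -2-4i, -4, -2+4i]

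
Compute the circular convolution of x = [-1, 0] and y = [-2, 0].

(x ⊛ y)[n] = Σ(m=0 to 1) x[m] · y[(n-m) mod 2]

Computing each output sample:
(x ⊛ y)[0] = 2
(x ⊛ y)[1] = 0

x ⊛ y = [2, 0]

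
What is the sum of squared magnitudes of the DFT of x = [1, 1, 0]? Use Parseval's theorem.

Parseval: Σ|x[n]|² = (1/N)Σ|X[k]|², so Σ|X[k]|² = N·Σ|x[n]|² = 3·2.0000

Σ|X[k]|² = N·Σ|x[n]|² = 3·2.0000 = 6.0000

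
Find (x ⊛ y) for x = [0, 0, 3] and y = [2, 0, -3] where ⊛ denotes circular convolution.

(x ⊛ y)[n] = Σ(m=0 to 2) x[m] · y[(n-m) mod 3]

Computing each output sample:
(x ⊛ y)[0] = 0
(x ⊛ y)[1] = -9
(x ⊛ y)[2] = 6

x ⊛ y = [0, -9, 6]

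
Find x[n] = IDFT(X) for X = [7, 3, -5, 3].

x[n] = (1/4) Σ(k=0 to 3) X[k] · e^(2πikn/4)

Computing each x[n]:
x[0] = 2
x[1] = 3
x[2] = -1
x[3] = 3

x = [2, 3, -1, 3]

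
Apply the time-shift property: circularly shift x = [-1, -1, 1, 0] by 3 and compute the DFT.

Time shift by 3: X_shifted[k] = ω_4^(3k) · X[k]
Shifted x = [-1, 1, 0, -1]

DFT(x[n-3]) = [-1, -1-2i, -1, -1+2i]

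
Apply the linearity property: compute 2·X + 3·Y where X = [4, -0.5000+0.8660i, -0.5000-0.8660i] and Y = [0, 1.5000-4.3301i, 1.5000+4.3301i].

By linearity: DFT(2x + 3y) = 2·DFT(x) + 3·DFT(y)
= 2·[4, -0.5000+0.8660i, -0.5000-0.8660i] + 3·[0, 1.5000-4.3301i, 1.5000+4.3301i]

Computing element-wise:
Z[0] = 2·(4) + 3·(0) = 8
Z[1] = 2·(-0.5000+0.8660i) + 3·(1.5000-4.3301i) = 3.5000-11.2583i
Z[2] = 2·(-0.5000-0.8660i) + 3·(1.5000+4.3301i) = 3.5000+11.2583i

DFT(2x + 3y) = 2·X + 3·Y = [8, 3.5000-11.2583i, 3.5000+11.2583i]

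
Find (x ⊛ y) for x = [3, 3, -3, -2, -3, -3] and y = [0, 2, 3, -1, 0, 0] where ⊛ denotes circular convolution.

(x ⊛ y)[n] = Σ(m=0 to 5) x[m] · y[(n-m) mod 6]

Computing each output sample:
(x ⊛ y)[0] = -13
(x ⊛ y)[1] = 0
(x ⊛ y)[2] = 18
(x ⊛ y)[3] = 0
(x ⊛ y)[4] = -16
(x ⊛ y)[5] = -9

x ⊛ y = [-13, 0, 18, 0, -16, -9]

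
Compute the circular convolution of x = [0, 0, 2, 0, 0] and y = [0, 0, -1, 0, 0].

(x ⊛ y)[n] = Σ(m=0 to 4) x[m] · y[(n-m) mod 5]

Computing each output sample:
(x ⊛ y)[0] = 0
(x ⊛ y)[1] = 0
(x ⊛ y)[2] = 0
(x ⊛ y)[3] = 0
(x ⊛ y)[4] = -2

x ⊛ y = [0, 0, 0, 0, -2]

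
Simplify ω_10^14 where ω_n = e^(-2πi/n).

Since ω_10^10 = 1, powers reduce modulo 10.
14 mod 10 = 4
So ω_10^14 = ω_10^4 = e^(-2πi·4/10)

ω_10^14 = ω_10^4 = -0.8090-0.5878i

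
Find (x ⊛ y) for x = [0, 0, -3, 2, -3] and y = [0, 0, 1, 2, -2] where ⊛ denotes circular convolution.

(x ⊛ y)[n] = Σ(m=0 to 4) x[m] · y[(n-m) mod 5]

Computing each output sample:
(x ⊛ y)[0] = -4
(x ⊛ y)[1] = 7
(x ⊛ y)[2] = -10
(x ⊛ y)[3] = 6
(x ⊛ y)[4] = -3

x ⊛ y = [-4, 7, -10, 6, -3]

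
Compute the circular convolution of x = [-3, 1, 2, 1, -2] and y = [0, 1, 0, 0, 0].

(x ⊛ y)[n] = Σ(m=0 to 4) x[m] · y[(n-m) mod 5]

Computing each output sample:
(x ⊛ y)[0] = -2
(x ⊛ y)[1] = -3
(x ⊛ y)[2] = 1
(x ⊛ y)[3] = 2
(x ⊛ y)[4] = 1

x ⊛ y = [-2, -3, 1, 2, 1]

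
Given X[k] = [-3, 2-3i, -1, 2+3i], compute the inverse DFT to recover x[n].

x[n] = (1/4) Σ(k=0 to 3) X[k] · e^(2πikn/4)

Computing each x[n]:
x[0] = 0
x[1] = 1
x[2] = -2
x[3] = -2

x = [0, 1, -2, -2]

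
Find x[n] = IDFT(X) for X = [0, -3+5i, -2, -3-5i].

x[n] = (1/4) Σ(k=0 to 3) X[k] · e^(2πikn/4)

Computing each x[n]:
x[0] = -2
x[1] = -2
x[2] = 1
x[3] = 3

x = [-2, -2, 1, 3]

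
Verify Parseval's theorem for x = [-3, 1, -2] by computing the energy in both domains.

Time domain:
Σ|x[n]|² = |-3|² + |1|² + |-2|² = 14.0000

Frequency domain:
(1/3)Σ|X[k]|² = (1/3)(|-4|² + |-2.5000-2.5981i|² + |-2.5000+2.5981i|²) = (1/3)·42.0000 = 14.0000

Both sides agree, confirming Parseval's theorem.

Σ|x[n]|² = (1/N)Σ|X[k]|² = 14.0000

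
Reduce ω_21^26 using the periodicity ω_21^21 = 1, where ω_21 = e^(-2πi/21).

Since ω_21^21 = 1, powers reduce modulo 21.
26 mod 21 = 5
So ω_21^26 = ω_21^5 = e^(-2πi·5/21)

ω_21^26 = ω_21^5 = 0.0747-0.9972i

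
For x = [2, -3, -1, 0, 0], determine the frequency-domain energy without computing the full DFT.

Parseval: Σ|x[n]|² = (1/N)Σ|X[k]|², so Σ|X[k]|² = N·Σ|x[n]|² = 5·14.0000

Σ|X[k]|² = N·Σ|x[n]|² = 5·14.0000 = 70.0000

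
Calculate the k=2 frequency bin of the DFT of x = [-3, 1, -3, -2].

X[2] = Σ(n=0 to 3) x[n] · ω_4^(2n) where ω_4 = e^(-2πi/4)
= (-3)·ω_4^0 + (1)·ω_4^2 + (-3)·ω_4^4 + (-2)·ω_4^6

X[2] = -5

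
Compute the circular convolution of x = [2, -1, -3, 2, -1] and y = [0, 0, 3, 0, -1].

(x ⊛ y)[n] = Σ(m=0 to 4) x[m] · y[(n-m) mod 5]

Computing each output sample:
(x ⊛ y)[0] = 7
(x ⊛ y)[1] = 0
(x ⊛ y)[2] = 4
(x ⊛ y)[3] = -2
(x ⊛ y)[4] = -11

x ⊛ y = [7, 0, 4, -2, -11]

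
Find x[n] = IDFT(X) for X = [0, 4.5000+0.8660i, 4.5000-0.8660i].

x[n] = (1/3) Σ(k=0 to 2) X[k] · e^(2πikn/3)

Computing each x[n]:
x[0] = 3
x[1] = -2
x[2] = -1

x = [3, -2, -1]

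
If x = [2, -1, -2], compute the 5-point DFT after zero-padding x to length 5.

Original 3-point DFT: [-1, 3.5000-0.8660i, 3.5000+0.8660i]
Zero-padded 5-point DFT provides frequency interpolation.

DFT_5([x, 0, ...]) = [-1, 3.3090+2.1266i, 2.1910-1.3143i, 2.1910+1.3143i, 3.3090-2.1266i]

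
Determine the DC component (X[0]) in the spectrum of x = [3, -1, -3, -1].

X[0] = Σ(n=0 to 3) x[n] · ω_4^0 = Σ x[n]
= (3) + (-1) + (-3) + (-1)

X[0] = -2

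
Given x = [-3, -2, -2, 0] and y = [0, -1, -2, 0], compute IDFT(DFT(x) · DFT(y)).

(x ⊛ y)[n] = Σ(m=0 to 3) x[m] · y[(n-m) mod 4]

Computing each output sample:
(x ⊛ y)[0] = 4
(x ⊛ y)[1] = 3
(x ⊛ y)[2] = 8
(x ⊛ y)[3] = 6

x ⊛ y = [4, 3, 8, 6]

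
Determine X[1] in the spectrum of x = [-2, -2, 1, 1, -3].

X[1] = Σ(n=0 to 4) x[n] · ω_5^(1n) where ω_5 = e^(-2πi/5)
= (-2)·ω_5^0 + (-2)·ω_5^1 + (1)·ω_5^2 + (1)·ω_5^3 + (-3)·ω_5^4

X[1] = -5.1631-0.9511i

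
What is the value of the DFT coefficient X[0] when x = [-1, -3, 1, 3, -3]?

X[0] = Σ(n=0 to 4) x[n] · ω_5^0 = Σ x[n]
= (-1) + (-3) + (1) + (3) + (-3)

X[0] = -3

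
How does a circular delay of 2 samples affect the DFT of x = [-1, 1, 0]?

Time shift by 2: X_shifted[k] = ω_3^(2k) · X[k]
Shifted x = [1, 0, -1]

DFT(x[n-2]) = [0, 1.5000-0.8660i, 1.5000+0.8660i]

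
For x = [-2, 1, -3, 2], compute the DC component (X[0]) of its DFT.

X[0] = Σ(n=0 to 3) x[n] · ω_4^0 = Σ x[n]
= (-2) + (1) + (-3) + (2)

X[0] = -2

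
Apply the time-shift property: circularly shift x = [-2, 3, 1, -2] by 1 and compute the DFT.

Time shift by 1: X_shifted[k] = ω_4^(1k) · X[k]
Shifted x = [-2, -2, 3, 1]

DFT(x[n-1]) = [0, -5+3i, 2, -5-3i]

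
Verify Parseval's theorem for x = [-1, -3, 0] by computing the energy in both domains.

Time domain:
Σ|x[n]|² = |-1|² + |-3|² + |0|² = 10.0000

Frequency domain:
(1/3)Σ|X[k]|² = (1/3)(|-4|² + |0.5000+2.5981i|² + |0.5000-2.5981i|²) = (1/3)·30.0000 = 10.0000

Both sides agree, confirming Parseval's theorem.

Σ|x[n]|² = (1/N)Σ|X[k]|² = 10.0000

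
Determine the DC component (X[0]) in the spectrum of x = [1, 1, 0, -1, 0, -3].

X[0] = Σ(n=0 to 5) x[n] · ω_6^0 = Σ x[n]
= (1) + (1) + (0) + (-1) + (0) + (-3)

X[0] = -2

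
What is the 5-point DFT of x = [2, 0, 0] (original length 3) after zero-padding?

Original 3-point DFT: [2, 2, 2]
Zero-padded 5-point DFT provides frequency interpolation.

DFT_5([x, 0, ...]) = [2, 2, 2, 2, 2]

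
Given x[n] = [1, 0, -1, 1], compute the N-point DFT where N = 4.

X[k] = Σ(n=0 to 3) x[n] · ω_4^(nk)
where ω_4 = e^(-2πi/4)

Computing each X[k]:
X[0] = 1
X[1] = 2+1i
X[2] = -1
X[3] = 2-1i

X = [1, 2+1i, -1, 2-1i]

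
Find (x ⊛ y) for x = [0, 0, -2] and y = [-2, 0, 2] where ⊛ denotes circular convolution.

(x ⊛ y)[n] = Σ(m=0 to 2) x[m] · y[(n-m) mod 3]

Computing each output sample:
(x ⊛ y)[0] = 0
(x ⊛ y)[1] = -4
(x ⊛ y)[2] = 4

x ⊛ y = [0, -4, 4]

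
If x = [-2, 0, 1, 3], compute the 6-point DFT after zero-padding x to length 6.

Original 4-point DFT: [2, -3+3i, -4, -3-3i]
Zero-padded 6-point DFT provides frequency interpolation.

DFT_6([x, 0, ...]) = [2, -5.5000-0.8660i, 0.5000+0.8660i, -4, 0.5000-0.8660i, -5.5000+0.8660i]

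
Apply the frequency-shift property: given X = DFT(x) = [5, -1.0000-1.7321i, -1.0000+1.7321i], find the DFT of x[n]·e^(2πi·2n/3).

Modulation property: DFT(ω_3^(-2n)·x[n]) = X[(k-2) mod 3], so circularly shift X by 2 positions.

X[k-2] = [-1.0000-1.7321i, -1.0000+1.7321i, 5]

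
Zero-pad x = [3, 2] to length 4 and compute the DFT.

Original 2-point DFT: [5, 1]
Zero-padded 4-point DFT provides frequency interpolation.

DFT_4([x, 0, ...]) = [5, 3-2i, 1, 3+2i]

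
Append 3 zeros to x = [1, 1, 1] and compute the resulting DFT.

Original 3-point DFT: [3, 0, 0]
Zero-padded 6-point DFT provides frequency interpolation.

DFT_6([x, 0, ...]) = [3, 1.0000-1.7321i, 0, 1, 0, 1.0000+1.7321i]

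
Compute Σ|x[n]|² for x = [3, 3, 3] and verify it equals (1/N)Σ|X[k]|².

Time domain:
Σ|x[n]|² = |3|² + |3|² + |3|² = 27.0000

Frequency domain:
(1/3)Σ|X[k]|² = (1/3)(|9|² + |0|² + |0|²) = (1/3)·81.0000 = 27.0000

Both sides agree, confirming Parseval's theorem.

Σ|x[n]|² = (1/N)Σ|X[k]|² = 27.0000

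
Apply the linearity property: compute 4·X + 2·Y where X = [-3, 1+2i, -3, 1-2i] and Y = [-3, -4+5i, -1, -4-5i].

By linearity: DFT(4x + 2y) = 4·DFT(x) + 2·DFT(y)
= 4·[-3, 1+2i, -3, 1-2i] + 2·[-3, -4+5i, -1, -4-5i]

Computing element-wise:
Z[0] = 4·(-3) + 2·(-3) = -18
Z[1] = 4·(1+2i) + 2·(-4+5i) = -4+18i
Z[2] = 4·(-3) + 2·(-1) = -14
Z[3] = 4·(1-2i) + 2·(-4-5i) = -4-18i

DFT(4x + 2y) = 4·X + 2·Y = [-18, -4+18i, -14, -4-18i]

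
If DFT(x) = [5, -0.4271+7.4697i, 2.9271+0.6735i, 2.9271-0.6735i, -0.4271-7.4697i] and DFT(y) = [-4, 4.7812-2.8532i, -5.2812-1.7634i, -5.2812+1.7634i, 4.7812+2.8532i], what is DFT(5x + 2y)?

By linearity: DFT(5x + 2y) = 5·DFT(x) + 2·DFT(y)
= 5·[5, -0.4271+7.4697i, 2.9271+0.6735i, 2.9271-0.6735i, -0.4271-7.4697i] + 2·[-4, 4.7812-2.8532i, -5.2812-1.7634i, -5.2812+1.7634i, 4.7812+2.8532i]

Computing element-wise:
Z[0] = 5·(5) + 2·(-4) = 17
Z[1] = 5·(-0.4271+7.4697i) + 2·(4.7812-2.8532i) = 7.4269+31.6421i
Z[2] = 5·(2.9271+0.6735i) + 2·(-5.2812-1.7634i) = 4.0731-0.1593i
Z[3] = 5·(2.9271-0.6735i) + 2·(-5.2812+1.7634i) = 4.0731+0.1593i
Z[4] = 5·(-0.4271-7.4697i) + 2·(4.7812+2.8532i) = 7.4269-31.6421i

DFT(5x + 2y) = 5·X + 2·Y = [17, 7.4269+31.6421i, 4.0731-0.1593i, 4.0731+0.1593i, 7.4269-31.6421i]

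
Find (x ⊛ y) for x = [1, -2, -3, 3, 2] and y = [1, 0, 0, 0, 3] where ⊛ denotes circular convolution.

(x ⊛ y)[n] = Σ(m=0 to 4) x[m] · y[(n-m) mod 5]

Computing each output sample:
(x ⊛ y)[0] = -5
(x ⊛ y)[1] = -11
(x ⊛ y)[2] = 6
(x ⊛ y)[3] = 9
(x ⊛ y)[4] = 5

x ⊛ y = [-5, -11, 6, 9, 5]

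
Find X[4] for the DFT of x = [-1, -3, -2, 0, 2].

X[4] = Σ(n=0 to 4) x[n] · ω_5^(4n) where ω_5 = e^(-2πi/5)
= (-1)·ω_5^0 + (-3)·ω_5^4 + (-2)·ω_5^8 + (0)·ω_5^12 + (2)·ω_5^16

X[4] = 0.3090-5.9309i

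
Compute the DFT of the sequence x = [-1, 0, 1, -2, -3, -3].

X[k] = Σ(n=0 to 5) x[n] · ω_6^(nk)
where ω_6 = e^(-2πi/6)

Computing each X[k]:
X[0] = -8
X[1] = 0.5000-6.0622i
X[2] = -0.5000+0.8660i
X[3] = 2
X[4] = -0.5000-0.8660i
X[5] = 0.5000+6.0622i

X = [-8, 0.5000-6.0622i, -0.5000+0.8660i, 2, -0.5000-0.8660i, 0.5000+6.0622i]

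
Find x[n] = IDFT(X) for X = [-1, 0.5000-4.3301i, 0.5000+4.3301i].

x[n] = (1/3) Σ(k=0 to 2) X[k] · e^(2πikn/3)

Computing each x[n]:
x[0] = 0
x[1] = 2
x[2] = -3

x = [0, 2, -3]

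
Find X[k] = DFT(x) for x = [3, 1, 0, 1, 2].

X[k] = Σ(n=0 to 4) x[n] · ω_5^(nk)
where ω_5 = e^(-2πi/5)

Computing each X[k]:
X[0] = 7
X[1] = 3.1180+1.5388i
X[2] = 0.8820-0.3633i
X[3] = 0.8820+0.3633i
X[4] = 3.1180-1.5388i

X = [7, 3.1180+1.5388i, 0.8820-0.3633i, 0.8820+0.3633i, 3.1180-1.5388i]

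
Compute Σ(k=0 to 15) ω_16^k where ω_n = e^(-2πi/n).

Sum of all nth roots of unity equals 0 for n > 1 (geometric series with r ≠ 1).

0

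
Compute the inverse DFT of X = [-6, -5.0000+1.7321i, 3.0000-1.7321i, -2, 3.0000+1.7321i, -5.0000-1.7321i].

x[n] = (1/6) Σ(k=0 to 5) X[k] · e^(2πikn/6)

Computing each x[n]:
x[0] = -2
x[1] = -2
x[2] = -2
x[3] = 2
x[4] = 0
x[5] = -2

x = [-2, -2, -2, 2, 0, -2]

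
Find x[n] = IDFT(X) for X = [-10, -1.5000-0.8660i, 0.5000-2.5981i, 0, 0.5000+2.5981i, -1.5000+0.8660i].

x[n] = (1/6) Σ(k=0 to 5) X[k] · e^(2πikn/6)

Computing each x[n]:
x[0] = -2
x[1] = -1
x[2] = -2
x[3] = -1
x[4] = -1
x[5] = -3

x = [-2, -1, -2, -1, -1, -3]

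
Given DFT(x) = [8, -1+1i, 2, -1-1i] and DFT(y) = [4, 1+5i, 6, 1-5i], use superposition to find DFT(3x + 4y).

By linearity: DFT(3x + 4y) = 3·DFT(x) + 4·DFT(y)
= 3·[8, -1+1i, 2, -1-1i] + 4·[4, 1+5i, 6, 1-5i]

Computing element-wise:
Z[0] = 3·(8) + 4·(4) = 40
Z[1] = 3·(-1+1i) + 4·(1+5i) = 1+23i
Z[2] = 3·(2) + 4·(6) = 30
Z[3] = 3·(-1-1i) + 4·(1-5i) = 1-23i

DFT(3x + 4y) = 3·X + 4·Y = [40, 1+23i, 30, 1-23i]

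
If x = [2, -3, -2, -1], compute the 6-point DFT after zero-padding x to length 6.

Original 4-point DFT: [-4, 4+2i, 4, 4-2i]
Zero-padded 6-point DFT provides frequency interpolation.

DFT_6([x, 0, ...]) = [-4, 2.5000+4.3301i, 3.5000+0.8660i, 4, 3.5000-0.8660i, 2.5000-4.3301i]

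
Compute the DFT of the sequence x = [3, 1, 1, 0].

X[k] = Σ(n=0 to 3) x[n] · ω_4^(nk)
where ω_4 = e^(-2πi/4)

Computing each X[k]:
X[0] = 5
X[1] = 2-1i
X[2] = 3
X[3] = 2+1i

X = [5, 2-1i, 3, 2+1i]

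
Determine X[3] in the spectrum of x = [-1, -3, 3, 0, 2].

X[3] = Σ(n=0 to 4) x[n] · ω_5^(3n) where ω_5 = e^(-2πi/5)
= (-1)·ω_5^0 + (-3)·ω_5^3 + (3)·ω_5^6 + (0)·ω_5^9 + (2)·ω_5^12

X[3] = 0.7361-5.7921i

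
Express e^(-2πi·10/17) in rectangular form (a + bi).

ω_17^10 = e^(-2πi·10/17)
= cos(-2π·10/17) + i·sin(-2π·10/17)
= cos(-20π/17) + i·sin(-20π/17)

ω_17^10 = cos(-20π/17) + i·sin(-20π/17) = -0.8502+0.5264i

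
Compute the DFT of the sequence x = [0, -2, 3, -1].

X[k] = Σ(n=0 to 3) x[n] · ω_4^(nk)
where ω_4 = e^(-2πi/4)

Computing each X[k]:
X[0] = 0
X[1] = -3+1i
X[2] = 6
X[3] = -3-1i

X = [0, -3+1i, 6, -3-1i]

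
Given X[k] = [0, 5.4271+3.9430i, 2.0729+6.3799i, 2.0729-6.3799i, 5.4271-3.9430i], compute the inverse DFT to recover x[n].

x[n] = (1/5) Σ(k=0 to 4) X[k] · e^(2πikn/5)

Computing each x[n]:
x[0] = 3
x[1] = -3
x[2] = 0
x[3] = -3
x[4] = 3

x = [3, -3, 0, -3, 3]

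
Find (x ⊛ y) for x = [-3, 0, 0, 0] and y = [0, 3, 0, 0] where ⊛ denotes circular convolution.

(x ⊛ y)[n] = Σ(m=0 to 3) x[m] · y[(n-m) mod 4]

Computing each output sample:
(x ⊛ y)[0] = 0
(x ⊛ y)[1] = -9
(x ⊛ y)[2] = 0
(x ⊛ y)[3] = 0

x ⊛ y = [0, -9, 0, 0]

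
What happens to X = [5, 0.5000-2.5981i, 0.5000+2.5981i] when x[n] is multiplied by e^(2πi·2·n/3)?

Modulation property: DFT(ω_3^(-2n)·x[n]) = X[(k-2) mod 3], so circularly shift X by 2 positions.

X[k-2] = [0.5000-2.5981i, 0.5000+2.5981i, 5]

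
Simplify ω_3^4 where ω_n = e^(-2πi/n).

Since ω_3^3 = 1, powers reduce modulo 3.
4 mod 3 = 1
So ω_3^4 = ω_3^1 = e^(-2πi·1/3)

ω_3^4 = ω_3^1 = -0.5000-0.8660i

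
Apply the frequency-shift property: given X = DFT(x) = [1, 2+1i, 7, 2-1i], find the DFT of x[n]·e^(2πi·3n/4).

Modulation property: DFT(ω_4^(-3n)·x[n]) = X[(k-3) mod 4], so circularly shift X by 3 positions.

X[k-3] = [2+1i, 7, 2-1i, 1]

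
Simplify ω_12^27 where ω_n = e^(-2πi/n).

Since ω_12^12 = 1, powers reduce modulo 12.
27 mod 12 = 3
So ω_12^27 = ω_12^3 = e^(-2πi·3/12)

ω_12^27 = ω_12^3 = -1i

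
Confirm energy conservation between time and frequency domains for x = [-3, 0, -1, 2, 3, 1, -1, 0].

Time domain:
Σ|x[n]|² = |-3|² + |0|² + |-1|² + |2|² + |3|² + |1|² + |-1|² + |0|² = 25.0000

Frequency domain:
(1/8)Σ|X[k]|² = (1/8)(|1|² + |-8.1213-0.7071i|² + |2+1i|² + |-3.8787-0.7071i|² + |-5|² + |-3.8787+0.7071i|² + |2-1i|² + |-8.1213+0.7071i|²) = (1/8)·200.0000 = 25.0000

Both sides agree, confirming Parseval's theorem.

Σ|x[n]|² = (1/N)Σ|X[k]|² = 25.0000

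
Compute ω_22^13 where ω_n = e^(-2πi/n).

ω_22^13 = e^(-2πi·13/22)
= cos(-2π·13/22) + i·sin(-2π·13/22)
= cos(-26π/22) + i·sin(-26π/22)

ω_22^13 = cos(-26π/22) + i·sin(-26π/22) = -0.8413+0.5406i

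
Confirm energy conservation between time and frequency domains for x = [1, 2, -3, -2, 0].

Time domain:
Σ|x[n]|² = |1|² + |2|² + |-3|² + |-2|² + |0|² = 18.0000

Frequency domain:
(1/5)Σ|X[k]|² = (1/5)(|-2|² + |5.6631-1.3143i|² + |-2.1631-2.1266i|² + |-2.1631+2.1266i|² + |5.6631+1.3143i|²) = (1/5)·90.0000 = 18.0000

Both sides agree, confirming Parseval's theorem.

Σ|x[n]|² = (1/N)Σ|X[k]|² = 18.0000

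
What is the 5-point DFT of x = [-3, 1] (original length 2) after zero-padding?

Original 2-point DFT: [-2, -4]
Zero-padded 5-point DFT provides frequency interpolation.

DFT_5([x, 0, ...]) = [-2, -2.6910-0.9511i, -3.8090-0.5878i, -3.8090+0.5878i, -2.6910+0.9511i]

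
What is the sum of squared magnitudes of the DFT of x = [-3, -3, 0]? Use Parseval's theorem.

Parseval: Σ|x[n]|² = (1/N)Σ|X[k]|², so Σ|X[k]|² = N·Σ|x[n]|² = 3·18.0000

Σ|X[k]|² = N·Σ|x[n]|² = 3·18.0000 = 54.0000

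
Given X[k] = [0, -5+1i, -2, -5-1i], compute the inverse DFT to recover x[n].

x[n] = (1/4) Σ(k=0 to 3) X[k] · e^(2πikn/4)

Computing each x[n]:
x[0] = -3
x[1] = 0
x[2] = 2
x[3] = 1

x = [-3, 0, 2, 1]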